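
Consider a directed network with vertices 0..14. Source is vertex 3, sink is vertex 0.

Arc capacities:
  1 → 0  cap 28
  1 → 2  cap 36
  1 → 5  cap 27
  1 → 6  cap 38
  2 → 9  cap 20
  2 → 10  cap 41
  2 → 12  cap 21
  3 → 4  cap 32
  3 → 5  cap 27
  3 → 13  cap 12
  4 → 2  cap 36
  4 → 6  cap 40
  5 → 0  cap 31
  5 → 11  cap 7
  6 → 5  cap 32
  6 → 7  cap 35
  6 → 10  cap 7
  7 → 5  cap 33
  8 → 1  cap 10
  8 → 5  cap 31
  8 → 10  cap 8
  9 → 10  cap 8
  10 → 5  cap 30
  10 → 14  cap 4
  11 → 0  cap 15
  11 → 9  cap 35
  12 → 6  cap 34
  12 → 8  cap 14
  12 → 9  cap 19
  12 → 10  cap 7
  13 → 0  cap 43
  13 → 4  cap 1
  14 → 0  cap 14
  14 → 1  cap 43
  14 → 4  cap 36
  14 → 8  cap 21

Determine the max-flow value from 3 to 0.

augment #1: 3→5→0 bottleneck 27, total now 27
augment #2: 3→13→0 bottleneck 12, total now 39
augment #3: 3→4→6→5→0 bottleneck 4, total now 43
augment #4: 3→4→2→10→14→0 bottleneck 4, total now 47
augment #5: 3→4→6→5→11→0 bottleneck 7, total now 54
augment #6: 3→4→2→12→8→1→0 bottleneck 10, total now 64

Maximum flow value: 64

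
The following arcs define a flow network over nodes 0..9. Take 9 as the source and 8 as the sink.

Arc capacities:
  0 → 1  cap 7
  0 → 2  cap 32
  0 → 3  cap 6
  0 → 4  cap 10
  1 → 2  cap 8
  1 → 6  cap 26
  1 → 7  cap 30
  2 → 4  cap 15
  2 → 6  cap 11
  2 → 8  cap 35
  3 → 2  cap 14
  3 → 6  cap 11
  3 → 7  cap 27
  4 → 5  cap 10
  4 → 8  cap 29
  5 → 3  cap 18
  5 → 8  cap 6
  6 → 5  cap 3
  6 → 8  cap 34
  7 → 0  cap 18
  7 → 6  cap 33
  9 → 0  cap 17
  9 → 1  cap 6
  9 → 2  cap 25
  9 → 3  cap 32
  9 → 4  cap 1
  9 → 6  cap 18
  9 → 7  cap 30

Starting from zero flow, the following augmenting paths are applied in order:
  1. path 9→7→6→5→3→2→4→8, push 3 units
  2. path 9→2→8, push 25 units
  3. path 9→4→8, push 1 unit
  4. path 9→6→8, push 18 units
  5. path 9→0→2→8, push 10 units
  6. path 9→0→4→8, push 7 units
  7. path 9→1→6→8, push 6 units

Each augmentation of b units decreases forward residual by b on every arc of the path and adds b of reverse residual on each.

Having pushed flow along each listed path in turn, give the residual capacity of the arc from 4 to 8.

Residual capacity of (4,8): 18

after path 1 (9→7→6→5→3→2→4→8, push 3): res(4,8)=26
after path 2 (9→2→8, push 25): res(4,8)=26
after path 3 (9→4→8, push 1): res(4,8)=25
after path 4 (9→6→8, push 18): res(4,8)=25
after path 5 (9→0→2→8, push 10): res(4,8)=25
after path 6 (9→0→4→8, push 7): res(4,8)=18
after path 7 (9→1→6→8, push 6): res(4,8)=18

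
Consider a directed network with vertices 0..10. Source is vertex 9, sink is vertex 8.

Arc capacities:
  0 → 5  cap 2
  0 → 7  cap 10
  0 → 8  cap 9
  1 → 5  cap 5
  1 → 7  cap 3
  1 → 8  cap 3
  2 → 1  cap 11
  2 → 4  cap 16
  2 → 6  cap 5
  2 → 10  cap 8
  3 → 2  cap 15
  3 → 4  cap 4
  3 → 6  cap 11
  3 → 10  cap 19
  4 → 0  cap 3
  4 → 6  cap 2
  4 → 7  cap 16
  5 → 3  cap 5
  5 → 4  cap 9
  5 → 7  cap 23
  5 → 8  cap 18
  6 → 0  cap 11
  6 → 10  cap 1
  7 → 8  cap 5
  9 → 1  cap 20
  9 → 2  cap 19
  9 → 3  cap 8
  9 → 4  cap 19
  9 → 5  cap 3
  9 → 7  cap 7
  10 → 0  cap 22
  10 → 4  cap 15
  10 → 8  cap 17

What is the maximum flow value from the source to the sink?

augment #1: 9→1→8 bottleneck 3, total now 3
augment #2: 9→5→8 bottleneck 3, total now 6
augment #3: 9→7→8 bottleneck 5, total now 11
augment #4: 9→1→5→8 bottleneck 5, total now 16
augment #5: 9→2→10→8 bottleneck 8, total now 24
augment #6: 9→3→10→8 bottleneck 8, total now 32
augment #7: 9→4→0→8 bottleneck 3, total now 35
augment #8: 9→2→6→0→8 bottleneck 5, total now 40
augment #9: 9→4→6→0→8 bottleneck 1, total now 41
augment #10: 9→4→6→10→8 bottleneck 1, total now 42

Maximum flow value: 42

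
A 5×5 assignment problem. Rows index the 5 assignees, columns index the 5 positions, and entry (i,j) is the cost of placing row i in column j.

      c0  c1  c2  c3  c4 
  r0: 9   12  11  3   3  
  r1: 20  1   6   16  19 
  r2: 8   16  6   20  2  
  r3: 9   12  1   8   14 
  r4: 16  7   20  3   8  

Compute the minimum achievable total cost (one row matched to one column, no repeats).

one of 2 optimal assignments: row0→col0 (cost 9), row1→col1 (cost 1), row2→col4 (cost 2), row3→col2 (cost 1), row4→col3 (cost 3)
total = 9 + 1 + 2 + 1 + 3 = 16

Minimum assignment cost: 16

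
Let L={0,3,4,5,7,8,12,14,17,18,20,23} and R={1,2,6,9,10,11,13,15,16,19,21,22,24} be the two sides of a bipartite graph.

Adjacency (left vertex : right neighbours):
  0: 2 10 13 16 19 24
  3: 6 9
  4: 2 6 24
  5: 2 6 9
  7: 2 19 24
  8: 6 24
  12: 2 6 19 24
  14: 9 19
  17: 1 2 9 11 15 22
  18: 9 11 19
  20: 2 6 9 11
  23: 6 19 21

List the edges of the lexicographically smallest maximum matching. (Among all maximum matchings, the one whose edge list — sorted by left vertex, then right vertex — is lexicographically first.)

Lex-smallest maximum matching: {(0,10), (3,6), (4,2), (5,9), (7,19), (8,24), (17,1), (18,11), (23,21)}

|M| = 9 (so the lex-smallest maximum matching has 9 edges)
process left vertices in ascending order; for each, take the smallest-labelled available neighbour that still permits 9 edges overall, or leave it unmatched if none does
lex-smallest matching: {0-10, 3-6, 4-2, 5-9, 7-19, 8-24, 17-1, 18-11, 23-21}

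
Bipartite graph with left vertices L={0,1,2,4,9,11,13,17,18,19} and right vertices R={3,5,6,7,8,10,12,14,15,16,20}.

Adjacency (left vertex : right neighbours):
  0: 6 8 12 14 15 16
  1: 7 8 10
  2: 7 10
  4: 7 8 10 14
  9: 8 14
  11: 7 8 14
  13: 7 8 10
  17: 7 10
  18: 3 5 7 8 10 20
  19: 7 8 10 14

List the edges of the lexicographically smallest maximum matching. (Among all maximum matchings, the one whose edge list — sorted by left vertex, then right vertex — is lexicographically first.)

Lex-smallest maximum matching: {(0,6), (1,7), (2,10), (4,8), (9,14), (18,3)}

|M| = 6 (so the lex-smallest maximum matching has 6 edges)
process left vertices in ascending order; for each, take the smallest-labelled available neighbour that still permits 6 edges overall, or leave it unmatched if none does
lex-smallest matching: {0-6, 1-7, 2-10, 4-8, 9-14, 18-3}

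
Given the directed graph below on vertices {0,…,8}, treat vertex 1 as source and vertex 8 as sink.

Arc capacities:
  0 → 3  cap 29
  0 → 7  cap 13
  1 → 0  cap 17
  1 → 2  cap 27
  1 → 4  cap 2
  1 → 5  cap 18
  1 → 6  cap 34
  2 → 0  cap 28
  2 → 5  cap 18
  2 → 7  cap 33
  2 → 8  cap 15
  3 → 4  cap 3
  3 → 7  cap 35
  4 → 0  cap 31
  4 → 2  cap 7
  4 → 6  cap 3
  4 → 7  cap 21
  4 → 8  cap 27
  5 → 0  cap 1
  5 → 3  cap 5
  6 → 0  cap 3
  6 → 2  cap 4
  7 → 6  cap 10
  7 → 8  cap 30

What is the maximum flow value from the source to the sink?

augment #1: 1→2→8 bottleneck 15, total now 15
augment #2: 1→4→8 bottleneck 2, total now 17
augment #3: 1→0→7→8 bottleneck 13, total now 30
augment #4: 1→2→7→8 bottleneck 12, total now 42
augment #5: 1→0→3→4→8 bottleneck 3, total now 45
augment #6: 1→0→3→7→8 bottleneck 1, total now 46
augment #7: 1→5→3→7→8 bottleneck 4, total now 50

Maximum flow value: 50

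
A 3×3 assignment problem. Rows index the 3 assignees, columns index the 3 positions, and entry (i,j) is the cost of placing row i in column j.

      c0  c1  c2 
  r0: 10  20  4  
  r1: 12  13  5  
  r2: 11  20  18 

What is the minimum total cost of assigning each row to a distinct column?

Minimum assignment cost: 28

optimal assignment: row0→col2 (cost 4), row1→col1 (cost 13), row2→col0 (cost 11)
total = 4 + 13 + 11 = 28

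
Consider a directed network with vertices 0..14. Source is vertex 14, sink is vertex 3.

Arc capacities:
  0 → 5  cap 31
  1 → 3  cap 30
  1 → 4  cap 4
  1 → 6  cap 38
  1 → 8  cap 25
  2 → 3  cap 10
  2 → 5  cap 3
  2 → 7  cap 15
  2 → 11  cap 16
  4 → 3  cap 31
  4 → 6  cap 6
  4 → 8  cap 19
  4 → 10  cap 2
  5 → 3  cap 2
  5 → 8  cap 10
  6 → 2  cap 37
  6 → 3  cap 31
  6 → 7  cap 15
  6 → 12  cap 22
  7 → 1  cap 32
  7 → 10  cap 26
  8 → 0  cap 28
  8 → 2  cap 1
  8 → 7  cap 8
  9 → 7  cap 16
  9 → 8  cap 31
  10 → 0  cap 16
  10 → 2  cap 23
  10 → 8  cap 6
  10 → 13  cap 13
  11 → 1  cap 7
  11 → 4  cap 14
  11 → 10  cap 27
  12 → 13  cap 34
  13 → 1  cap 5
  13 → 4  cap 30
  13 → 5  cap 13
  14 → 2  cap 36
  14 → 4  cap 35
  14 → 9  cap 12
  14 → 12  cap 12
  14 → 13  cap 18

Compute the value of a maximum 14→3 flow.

Maximum flow value: 93

augment #1: 14→2→3 bottleneck 10, total now 10
augment #2: 14→4→3 bottleneck 31, total now 41
augment #3: 14→2→5→3 bottleneck 2, total now 43
augment #4: 14→4→6→3 bottleneck 4, total now 47
augment #5: 14→13→1→3 bottleneck 5, total now 52
augment #6: 14→2→7→1→3 bottleneck 15, total now 67
augment #7: 14→2→11→1→3 bottleneck 7, total now 74
augment #8: 14→9→7→1→3 bottleneck 3, total now 77
augment #9: 14→13→4→6→3 bottleneck 2, total now 79
augment #10: 14→9→7→1→6→3 bottleneck 9, total now 88
augment #11: 14→2→5→8→7→1→6→3 bottleneck 1, total now 89
augment #12: 14→13→4→8→7→1→6→3 bottleneck 4, total now 93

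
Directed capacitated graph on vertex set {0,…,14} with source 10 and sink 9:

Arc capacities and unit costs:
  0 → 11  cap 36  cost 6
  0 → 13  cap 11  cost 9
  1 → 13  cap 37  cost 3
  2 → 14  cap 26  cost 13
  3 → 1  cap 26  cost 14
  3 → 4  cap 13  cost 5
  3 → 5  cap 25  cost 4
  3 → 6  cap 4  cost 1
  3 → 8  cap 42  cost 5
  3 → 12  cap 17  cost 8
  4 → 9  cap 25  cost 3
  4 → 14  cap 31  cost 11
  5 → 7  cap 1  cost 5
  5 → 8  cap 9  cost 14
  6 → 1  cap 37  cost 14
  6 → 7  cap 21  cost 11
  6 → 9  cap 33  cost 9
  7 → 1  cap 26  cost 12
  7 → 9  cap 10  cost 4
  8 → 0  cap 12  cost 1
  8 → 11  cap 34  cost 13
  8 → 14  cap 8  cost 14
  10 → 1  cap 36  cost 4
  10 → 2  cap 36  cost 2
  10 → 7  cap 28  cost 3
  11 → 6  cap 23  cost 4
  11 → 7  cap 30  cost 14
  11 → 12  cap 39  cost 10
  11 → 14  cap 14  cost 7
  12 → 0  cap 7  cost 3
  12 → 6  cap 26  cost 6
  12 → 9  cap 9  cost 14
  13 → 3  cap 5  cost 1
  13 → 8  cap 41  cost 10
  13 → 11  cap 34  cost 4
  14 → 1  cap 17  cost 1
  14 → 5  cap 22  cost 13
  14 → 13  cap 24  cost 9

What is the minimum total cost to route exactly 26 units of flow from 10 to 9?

Minimum cost for 26 units: 414

shortest-cost path #1: 10→7→9 push 10 @ unit cost 7 (adds 70)
shortest-cost path #2: 10→1→13→3→4→9 push 5 @ unit cost 16 (adds 80)
shortest-cost path #3: 10→1→13→11→6→9 push 11 @ unit cost 24 (adds 264)
total cost = 414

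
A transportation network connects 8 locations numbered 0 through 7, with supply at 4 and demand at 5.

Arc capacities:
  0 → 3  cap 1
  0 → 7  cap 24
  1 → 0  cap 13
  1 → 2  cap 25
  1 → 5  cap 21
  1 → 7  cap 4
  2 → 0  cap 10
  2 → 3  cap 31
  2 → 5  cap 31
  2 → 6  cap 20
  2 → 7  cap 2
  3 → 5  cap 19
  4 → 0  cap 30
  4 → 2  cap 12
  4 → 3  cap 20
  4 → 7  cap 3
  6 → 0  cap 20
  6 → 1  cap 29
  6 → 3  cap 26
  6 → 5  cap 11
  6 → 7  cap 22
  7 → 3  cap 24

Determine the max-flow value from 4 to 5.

augment #1: 4→2→5 bottleneck 12, total now 12
augment #2: 4→3→5 bottleneck 19, total now 31

Maximum flow value: 31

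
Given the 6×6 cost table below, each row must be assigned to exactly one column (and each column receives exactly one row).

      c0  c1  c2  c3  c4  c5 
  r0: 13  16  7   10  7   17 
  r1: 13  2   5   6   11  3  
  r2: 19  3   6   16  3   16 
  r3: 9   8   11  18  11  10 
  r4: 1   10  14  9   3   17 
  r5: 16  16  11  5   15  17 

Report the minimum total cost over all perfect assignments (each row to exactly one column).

Minimum assignment cost: 27

optimal assignment: row0→col2 (cost 7), row1→col5 (cost 3), row2→col4 (cost 3), row3→col1 (cost 8), row4→col0 (cost 1), row5→col3 (cost 5)
total = 7 + 3 + 3 + 8 + 1 + 5 = 27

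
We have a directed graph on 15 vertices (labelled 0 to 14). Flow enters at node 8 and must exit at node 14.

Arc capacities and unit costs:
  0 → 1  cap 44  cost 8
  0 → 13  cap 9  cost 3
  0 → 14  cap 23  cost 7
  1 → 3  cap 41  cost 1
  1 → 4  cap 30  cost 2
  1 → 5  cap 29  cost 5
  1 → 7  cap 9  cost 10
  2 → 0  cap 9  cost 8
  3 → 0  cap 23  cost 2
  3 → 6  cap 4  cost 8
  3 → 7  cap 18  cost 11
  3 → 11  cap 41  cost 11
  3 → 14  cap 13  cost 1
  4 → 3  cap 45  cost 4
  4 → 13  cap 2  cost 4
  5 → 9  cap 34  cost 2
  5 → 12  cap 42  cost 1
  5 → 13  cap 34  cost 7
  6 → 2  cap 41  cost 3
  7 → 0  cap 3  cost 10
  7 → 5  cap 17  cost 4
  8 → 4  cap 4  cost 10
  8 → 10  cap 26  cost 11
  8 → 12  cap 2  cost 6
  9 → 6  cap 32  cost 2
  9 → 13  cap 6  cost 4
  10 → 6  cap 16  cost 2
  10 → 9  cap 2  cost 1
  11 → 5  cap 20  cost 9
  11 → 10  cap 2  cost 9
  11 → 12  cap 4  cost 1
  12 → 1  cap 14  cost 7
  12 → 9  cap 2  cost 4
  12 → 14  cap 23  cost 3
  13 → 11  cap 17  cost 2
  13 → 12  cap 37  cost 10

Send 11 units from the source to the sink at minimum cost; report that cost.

shortest-cost path #1: 8→12→14 push 2 @ unit cost 9 (adds 18)
shortest-cost path #2: 8→4→3→14 push 4 @ unit cost 15 (adds 60)
shortest-cost path #3: 8→10→9→13→11→12→14 push 2 @ unit cost 22 (adds 44)
shortest-cost path #4: 8→10→6→2→0→14 push 3 @ unit cost 31 (adds 93)
total cost = 215

Minimum cost for 11 units: 215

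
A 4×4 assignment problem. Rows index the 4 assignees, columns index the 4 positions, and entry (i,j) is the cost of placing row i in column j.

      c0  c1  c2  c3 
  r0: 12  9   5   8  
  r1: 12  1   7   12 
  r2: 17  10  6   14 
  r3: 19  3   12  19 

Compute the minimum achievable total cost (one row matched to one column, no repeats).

Minimum assignment cost: 29

optimal assignment: row0→col3 (cost 8), row1→col0 (cost 12), row2→col2 (cost 6), row3→col1 (cost 3)
total = 8 + 12 + 6 + 3 = 29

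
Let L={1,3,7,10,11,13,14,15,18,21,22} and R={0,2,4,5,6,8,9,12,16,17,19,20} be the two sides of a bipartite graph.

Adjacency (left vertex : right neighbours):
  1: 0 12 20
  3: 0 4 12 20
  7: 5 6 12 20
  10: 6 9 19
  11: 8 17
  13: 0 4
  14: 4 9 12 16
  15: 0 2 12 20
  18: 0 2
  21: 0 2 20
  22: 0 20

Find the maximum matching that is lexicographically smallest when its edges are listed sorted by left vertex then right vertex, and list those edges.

Lex-smallest maximum matching: {(1,0), (3,4), (7,5), (10,6), (11,8), (14,9), (15,12), (18,2), (21,20)}

|M| = 9 (so the lex-smallest maximum matching has 9 edges)
process left vertices in ascending order; for each, take the smallest-labelled available neighbour that still permits 9 edges overall, or leave it unmatched if none does
lex-smallest matching: {1-0, 3-4, 7-5, 10-6, 11-8, 14-9, 15-12, 18-2, 21-20}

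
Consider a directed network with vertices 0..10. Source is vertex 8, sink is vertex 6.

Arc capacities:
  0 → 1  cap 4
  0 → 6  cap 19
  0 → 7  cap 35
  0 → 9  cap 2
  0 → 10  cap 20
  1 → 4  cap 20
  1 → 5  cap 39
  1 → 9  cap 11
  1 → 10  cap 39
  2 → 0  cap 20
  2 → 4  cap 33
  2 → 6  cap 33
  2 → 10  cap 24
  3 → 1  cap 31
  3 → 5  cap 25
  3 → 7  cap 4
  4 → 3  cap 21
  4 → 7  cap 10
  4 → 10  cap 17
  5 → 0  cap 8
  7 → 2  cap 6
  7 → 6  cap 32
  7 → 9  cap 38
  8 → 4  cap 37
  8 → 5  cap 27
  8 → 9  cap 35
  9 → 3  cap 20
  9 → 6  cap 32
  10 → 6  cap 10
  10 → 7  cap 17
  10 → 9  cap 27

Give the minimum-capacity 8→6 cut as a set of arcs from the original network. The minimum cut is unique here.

augment #1: 8→9→6 push 32
augment #2: 8→4→7→6 push 10
augment #3: 8→4→10→6 push 10
augment #4: 8→5→0→6 push 8
augment #5: 8→4→3→7→6 push 4
augment #6: 8→4→10→7→6 push 7
augment #7: 8→4→3→1→10→7→6 push 6
augment #8: 8→9→3→1→10→7→6 push 3
max flow = 80; residual-reachable set from 8 gives S-side
cut edges (S→T): {(5,0), (8,4), (8,9)} total cap 80

Min-cut arcs: {(5,0), (8,4), (8,9)} (total capacity 80)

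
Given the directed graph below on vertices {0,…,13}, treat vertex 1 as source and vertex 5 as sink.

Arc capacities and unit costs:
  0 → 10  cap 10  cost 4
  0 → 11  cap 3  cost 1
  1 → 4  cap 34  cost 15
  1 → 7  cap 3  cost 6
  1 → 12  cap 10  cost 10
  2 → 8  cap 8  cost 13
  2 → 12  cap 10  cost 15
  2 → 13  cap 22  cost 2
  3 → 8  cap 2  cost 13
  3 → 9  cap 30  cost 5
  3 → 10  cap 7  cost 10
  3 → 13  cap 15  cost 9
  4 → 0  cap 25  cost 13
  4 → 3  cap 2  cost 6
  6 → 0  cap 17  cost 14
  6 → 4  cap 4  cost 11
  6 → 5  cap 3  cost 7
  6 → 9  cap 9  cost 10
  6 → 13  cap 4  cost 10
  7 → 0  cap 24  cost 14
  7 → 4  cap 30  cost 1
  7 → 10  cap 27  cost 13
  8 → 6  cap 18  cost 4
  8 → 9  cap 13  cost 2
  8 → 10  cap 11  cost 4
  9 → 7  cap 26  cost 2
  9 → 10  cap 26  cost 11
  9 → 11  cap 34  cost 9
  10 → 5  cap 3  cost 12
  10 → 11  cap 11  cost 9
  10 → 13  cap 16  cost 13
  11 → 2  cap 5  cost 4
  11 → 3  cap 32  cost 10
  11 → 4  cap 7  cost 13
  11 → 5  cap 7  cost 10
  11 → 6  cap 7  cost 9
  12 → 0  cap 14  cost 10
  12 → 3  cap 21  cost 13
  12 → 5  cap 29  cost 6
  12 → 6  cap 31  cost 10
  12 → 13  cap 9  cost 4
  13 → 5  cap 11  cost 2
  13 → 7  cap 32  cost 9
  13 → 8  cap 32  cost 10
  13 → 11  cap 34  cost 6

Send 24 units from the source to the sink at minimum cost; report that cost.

Minimum cost for 24 units: 710

shortest-cost path #1: 1→12→5 push 10 @ unit cost 16 (adds 160)
shortest-cost path #2: 1→7→4→3→13→5 push 2 @ unit cost 24 (adds 48)
shortest-cost path #3: 1→7→0→11→2→13→5 push 1 @ unit cost 29 (adds 29)
shortest-cost path #4: 1→4→0→11→2→13→5 push 2 @ unit cost 37 (adds 74)
shortest-cost path #5: 1→4→7→10→5 push 2 @ unit cost 39 (adds 78)
shortest-cost path #6: 1→4→0→7→10→5 push 1 @ unit cost 39 (adds 39)
shortest-cost path #7: 1→4→0→10→13→5 push 6 @ unit cost 47 (adds 282)
total cost = 710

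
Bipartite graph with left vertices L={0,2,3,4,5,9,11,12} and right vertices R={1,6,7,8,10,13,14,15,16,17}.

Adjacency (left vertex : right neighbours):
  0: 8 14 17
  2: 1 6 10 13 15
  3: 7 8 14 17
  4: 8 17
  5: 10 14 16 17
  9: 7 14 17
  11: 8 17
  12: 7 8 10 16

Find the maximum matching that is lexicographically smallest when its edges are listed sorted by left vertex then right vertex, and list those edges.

Lex-smallest maximum matching: {(0,8), (2,1), (3,7), (4,17), (5,10), (9,14), (12,16)}

|M| = 7 (so the lex-smallest maximum matching has 7 edges)
process left vertices in ascending order; for each, take the smallest-labelled available neighbour that still permits 7 edges overall, or leave it unmatched if none does
lex-smallest matching: {0-8, 2-1, 3-7, 4-17, 5-10, 9-14, 12-16}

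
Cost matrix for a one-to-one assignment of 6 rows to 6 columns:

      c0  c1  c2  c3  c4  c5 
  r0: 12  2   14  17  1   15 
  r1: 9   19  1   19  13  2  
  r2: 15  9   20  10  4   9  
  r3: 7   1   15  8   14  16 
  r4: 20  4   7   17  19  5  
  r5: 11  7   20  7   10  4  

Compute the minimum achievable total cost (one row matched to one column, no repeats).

Minimum assignment cost: 26

optimal assignment: row0→col1 (cost 2), row1→col2 (cost 1), row2→col4 (cost 4), row3→col0 (cost 7), row4→col5 (cost 5), row5→col3 (cost 7)
total = 2 + 1 + 4 + 7 + 5 + 7 = 26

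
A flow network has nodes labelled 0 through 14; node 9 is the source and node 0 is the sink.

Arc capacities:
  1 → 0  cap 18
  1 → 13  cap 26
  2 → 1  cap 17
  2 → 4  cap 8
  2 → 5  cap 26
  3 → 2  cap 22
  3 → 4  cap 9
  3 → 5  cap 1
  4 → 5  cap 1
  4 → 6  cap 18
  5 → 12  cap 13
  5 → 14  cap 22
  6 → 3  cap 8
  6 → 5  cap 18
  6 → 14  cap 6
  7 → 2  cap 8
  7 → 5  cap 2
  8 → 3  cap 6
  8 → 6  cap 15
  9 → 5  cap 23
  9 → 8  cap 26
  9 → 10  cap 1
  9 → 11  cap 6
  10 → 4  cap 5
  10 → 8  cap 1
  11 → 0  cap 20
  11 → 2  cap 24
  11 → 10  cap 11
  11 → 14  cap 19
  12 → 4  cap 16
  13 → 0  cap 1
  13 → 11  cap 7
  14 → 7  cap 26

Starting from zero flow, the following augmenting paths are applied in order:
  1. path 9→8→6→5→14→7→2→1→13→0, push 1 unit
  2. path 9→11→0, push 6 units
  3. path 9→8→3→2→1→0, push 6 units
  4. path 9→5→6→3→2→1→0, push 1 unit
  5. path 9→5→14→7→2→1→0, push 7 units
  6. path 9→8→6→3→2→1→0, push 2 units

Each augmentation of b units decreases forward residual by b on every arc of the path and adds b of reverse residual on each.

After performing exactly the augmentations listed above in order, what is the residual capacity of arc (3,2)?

Residual capacity of (3,2): 13

after path 1 (9→8→6→5→14→7→2→1→13→0, push 1): res(3,2)=22
after path 2 (9→11→0, push 6): res(3,2)=22
after path 3 (9→8→3→2→1→0, push 6): res(3,2)=16
after path 4 (9→5→6→3→2→1→0, push 1): res(3,2)=15
after path 5 (9→5→14→7→2→1→0, push 7): res(3,2)=15
after path 6 (9→8→6→3→2→1→0, push 2): res(3,2)=13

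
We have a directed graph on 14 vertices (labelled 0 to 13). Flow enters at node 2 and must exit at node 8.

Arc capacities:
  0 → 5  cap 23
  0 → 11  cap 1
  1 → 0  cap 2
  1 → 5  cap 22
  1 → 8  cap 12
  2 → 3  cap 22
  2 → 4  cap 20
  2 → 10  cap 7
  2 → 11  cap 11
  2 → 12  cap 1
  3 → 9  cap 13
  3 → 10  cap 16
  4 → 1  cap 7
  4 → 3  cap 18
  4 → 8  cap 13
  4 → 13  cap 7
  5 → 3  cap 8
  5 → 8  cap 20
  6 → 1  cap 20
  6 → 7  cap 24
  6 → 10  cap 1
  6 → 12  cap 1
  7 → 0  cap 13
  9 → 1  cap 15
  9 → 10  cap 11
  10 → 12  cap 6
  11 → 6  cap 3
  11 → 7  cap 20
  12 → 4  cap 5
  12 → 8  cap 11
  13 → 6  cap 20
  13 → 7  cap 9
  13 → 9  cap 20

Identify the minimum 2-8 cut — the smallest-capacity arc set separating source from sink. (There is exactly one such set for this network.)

augment #1: 2→4→8 push 13
augment #2: 2→12→8 push 1
augment #3: 2→4→1→8 push 7
augment #4: 2→10→12→8 push 6
augment #5: 2→3→9→1→8 push 5
augment #6: 2→11→6→12→8 push 1
augment #7: 2→3→9→1→5→8 push 8
augment #8: 2→11→6→1→5→8 push 2
augment #9: 2→11→7→0→5→8 push 8
max flow = 51; residual-reachable set from 2 gives S-side
cut edges (S→T): {(2,4), (2,11), (2,12), (3,9), (10,12)} total cap 51

Min-cut arcs: {(2,4), (2,11), (2,12), (3,9), (10,12)} (total capacity 51)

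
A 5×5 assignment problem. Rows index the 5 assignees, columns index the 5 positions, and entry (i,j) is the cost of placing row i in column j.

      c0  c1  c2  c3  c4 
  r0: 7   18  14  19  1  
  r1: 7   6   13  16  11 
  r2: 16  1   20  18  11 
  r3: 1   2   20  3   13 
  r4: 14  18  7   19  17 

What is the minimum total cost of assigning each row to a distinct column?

Minimum assignment cost: 19

optimal assignment: row0→col4 (cost 1), row1→col0 (cost 7), row2→col1 (cost 1), row3→col3 (cost 3), row4→col2 (cost 7)
total = 1 + 7 + 1 + 3 + 7 = 19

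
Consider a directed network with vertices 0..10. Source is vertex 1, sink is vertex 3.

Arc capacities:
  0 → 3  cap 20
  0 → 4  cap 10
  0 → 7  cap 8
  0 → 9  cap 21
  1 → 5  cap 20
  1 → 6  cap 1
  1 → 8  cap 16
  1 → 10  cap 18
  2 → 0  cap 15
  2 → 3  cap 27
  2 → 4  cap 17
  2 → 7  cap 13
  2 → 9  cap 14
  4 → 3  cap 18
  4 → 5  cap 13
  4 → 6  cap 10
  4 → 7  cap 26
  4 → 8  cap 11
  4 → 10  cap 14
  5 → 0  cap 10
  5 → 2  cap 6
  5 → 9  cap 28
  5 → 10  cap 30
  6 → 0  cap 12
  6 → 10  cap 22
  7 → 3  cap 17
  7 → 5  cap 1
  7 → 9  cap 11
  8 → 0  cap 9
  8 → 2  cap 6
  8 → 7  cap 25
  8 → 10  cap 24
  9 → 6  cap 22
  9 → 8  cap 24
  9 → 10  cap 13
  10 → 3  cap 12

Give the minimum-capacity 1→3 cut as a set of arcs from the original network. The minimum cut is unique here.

augment #1: 1→10→3 push 12
augment #2: 1→5→0→3 push 10
augment #3: 1→5→2→3 push 6
augment #4: 1→6→0→3 push 1
augment #5: 1→8→0→3 push 9
augment #6: 1→8→2→3 push 6
augment #7: 1→8→7→3 push 1
augment #8: 1→5→9→8→7→3 push 4
max flow = 49; residual-reachable set from 1 gives S-side
cut edges (S→T): {(1,5), (1,6), (1,8), (10,3)} total cap 49

Min-cut arcs: {(1,5), (1,6), (1,8), (10,3)} (total capacity 49)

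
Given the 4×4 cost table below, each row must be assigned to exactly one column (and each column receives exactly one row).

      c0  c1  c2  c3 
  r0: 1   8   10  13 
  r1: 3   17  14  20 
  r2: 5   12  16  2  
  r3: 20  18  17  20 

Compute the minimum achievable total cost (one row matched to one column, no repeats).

optimal assignment: row0→col1 (cost 8), row1→col0 (cost 3), row2→col3 (cost 2), row3→col2 (cost 17)
total = 8 + 3 + 2 + 17 = 30

Minimum assignment cost: 30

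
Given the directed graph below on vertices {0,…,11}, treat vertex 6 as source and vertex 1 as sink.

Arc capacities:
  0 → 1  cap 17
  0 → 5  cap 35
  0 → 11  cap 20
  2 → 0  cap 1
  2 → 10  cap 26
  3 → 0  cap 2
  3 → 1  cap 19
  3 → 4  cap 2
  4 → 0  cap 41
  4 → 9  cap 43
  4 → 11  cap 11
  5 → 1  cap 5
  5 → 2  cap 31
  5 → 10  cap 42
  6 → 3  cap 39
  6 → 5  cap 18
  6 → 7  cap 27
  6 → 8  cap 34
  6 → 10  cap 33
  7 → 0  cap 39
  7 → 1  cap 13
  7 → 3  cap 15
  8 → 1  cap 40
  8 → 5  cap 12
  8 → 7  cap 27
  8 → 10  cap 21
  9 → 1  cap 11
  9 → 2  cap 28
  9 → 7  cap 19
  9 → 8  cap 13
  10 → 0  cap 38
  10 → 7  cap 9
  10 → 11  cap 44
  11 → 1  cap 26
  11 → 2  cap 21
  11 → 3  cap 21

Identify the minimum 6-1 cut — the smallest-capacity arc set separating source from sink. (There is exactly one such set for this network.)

augment #1: 6→3→1 push 19
augment #2: 6→5→1 push 5
augment #3: 6→7→1 push 13
augment #4: 6→8→1 push 34
augment #5: 6→3→0→1 push 2
augment #6: 6→7→0→1 push 14
augment #7: 6→10→0→1 push 1
augment #8: 6→10→11→1 push 26
augment #9: 6→3→4→9→1 push 2
max flow = 116; residual-reachable set from 6 gives S-side
cut edges (S→T): {(0,1), (3,1), (3,4), (5,1), (6,8), (7,1), (11,1)} total cap 116

Min-cut arcs: {(0,1), (3,1), (3,4), (5,1), (6,8), (7,1), (11,1)} (total capacity 116)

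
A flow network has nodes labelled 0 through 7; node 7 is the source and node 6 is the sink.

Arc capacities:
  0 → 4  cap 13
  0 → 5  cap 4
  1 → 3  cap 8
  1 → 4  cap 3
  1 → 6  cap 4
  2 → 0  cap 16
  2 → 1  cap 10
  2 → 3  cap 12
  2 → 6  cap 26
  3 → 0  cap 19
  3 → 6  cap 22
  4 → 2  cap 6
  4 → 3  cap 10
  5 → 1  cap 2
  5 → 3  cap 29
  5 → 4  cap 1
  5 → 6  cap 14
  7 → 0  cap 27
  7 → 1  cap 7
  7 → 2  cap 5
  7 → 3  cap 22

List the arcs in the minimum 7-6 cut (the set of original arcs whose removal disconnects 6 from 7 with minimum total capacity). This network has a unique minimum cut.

Min-cut arcs: {(0,5), (1,6), (3,6), (4,2), (7,2)} (total capacity 41)

augment #1: 7→1→6 push 4
augment #2: 7→2→6 push 5
augment #3: 7→3→6 push 22
augment #4: 7→0→5→6 push 4
augment #5: 7→0→4→2→6 push 6
max flow = 41; residual-reachable set from 7 gives S-side
cut edges (S→T): {(0,5), (1,6), (3,6), (4,2), (7,2)} total cap 41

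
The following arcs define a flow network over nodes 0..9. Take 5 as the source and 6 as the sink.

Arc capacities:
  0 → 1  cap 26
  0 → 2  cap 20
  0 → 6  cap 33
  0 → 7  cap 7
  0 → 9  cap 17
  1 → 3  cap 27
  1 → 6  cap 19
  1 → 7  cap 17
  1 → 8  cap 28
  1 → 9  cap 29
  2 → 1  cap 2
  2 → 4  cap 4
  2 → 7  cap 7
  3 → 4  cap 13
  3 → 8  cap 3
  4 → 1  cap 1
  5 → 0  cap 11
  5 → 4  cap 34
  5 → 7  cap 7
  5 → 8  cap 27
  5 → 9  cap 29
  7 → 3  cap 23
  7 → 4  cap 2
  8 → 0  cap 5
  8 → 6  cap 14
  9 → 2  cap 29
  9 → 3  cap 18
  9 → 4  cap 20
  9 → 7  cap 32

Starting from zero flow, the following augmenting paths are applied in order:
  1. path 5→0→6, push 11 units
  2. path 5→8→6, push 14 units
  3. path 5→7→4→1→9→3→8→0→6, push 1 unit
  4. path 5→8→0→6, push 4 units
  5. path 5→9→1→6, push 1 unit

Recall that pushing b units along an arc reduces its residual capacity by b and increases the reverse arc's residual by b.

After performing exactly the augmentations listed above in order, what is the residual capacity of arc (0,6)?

Residual capacity of (0,6): 17

after path 1 (5→0→6, push 11): res(0,6)=22
after path 2 (5→8→6, push 14): res(0,6)=22
after path 3 (5→7→4→1→9→3→8→0→6, push 1): res(0,6)=21
after path 4 (5→8→0→6, push 4): res(0,6)=17
after path 5 (5→9→1→6, push 1): res(0,6)=17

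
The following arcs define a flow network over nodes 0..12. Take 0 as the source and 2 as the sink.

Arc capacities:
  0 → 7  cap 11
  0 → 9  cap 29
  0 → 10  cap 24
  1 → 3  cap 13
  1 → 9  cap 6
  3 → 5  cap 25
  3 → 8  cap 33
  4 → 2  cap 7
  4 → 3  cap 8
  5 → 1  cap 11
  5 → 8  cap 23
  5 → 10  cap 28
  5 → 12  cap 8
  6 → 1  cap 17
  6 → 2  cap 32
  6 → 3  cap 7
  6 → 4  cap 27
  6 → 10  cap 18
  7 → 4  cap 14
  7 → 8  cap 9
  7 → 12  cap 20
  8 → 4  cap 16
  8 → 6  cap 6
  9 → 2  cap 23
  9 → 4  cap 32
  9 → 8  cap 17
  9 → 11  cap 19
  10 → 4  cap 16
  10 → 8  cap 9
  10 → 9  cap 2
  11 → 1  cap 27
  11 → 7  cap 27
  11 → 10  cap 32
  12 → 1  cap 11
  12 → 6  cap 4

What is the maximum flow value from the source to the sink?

augment #1: 0→9→2 bottleneck 23, total now 23
augment #2: 0→7→4→2 bottleneck 7, total now 30
augment #3: 0→7→8→6→2 bottleneck 4, total now 34
augment #4: 0→9→8→6→2 bottleneck 2, total now 36
augment #5: 0→9→4→7→12→6→2 bottleneck 4, total now 40

Maximum flow value: 40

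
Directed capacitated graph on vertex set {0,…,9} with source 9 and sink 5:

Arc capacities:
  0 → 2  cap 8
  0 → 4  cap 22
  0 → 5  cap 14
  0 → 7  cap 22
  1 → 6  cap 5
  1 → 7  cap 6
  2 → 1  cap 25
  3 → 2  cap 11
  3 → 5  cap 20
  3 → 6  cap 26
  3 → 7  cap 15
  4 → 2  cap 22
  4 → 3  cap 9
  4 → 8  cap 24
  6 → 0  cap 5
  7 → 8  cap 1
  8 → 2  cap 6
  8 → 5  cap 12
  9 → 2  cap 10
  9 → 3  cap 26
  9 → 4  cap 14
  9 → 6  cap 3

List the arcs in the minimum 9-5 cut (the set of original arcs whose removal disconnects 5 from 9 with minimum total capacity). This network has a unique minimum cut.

augment #1: 9→3→5 push 20
augment #2: 9→4→8→5 push 12
augment #3: 9→6→0→5 push 3
augment #4: 9→3→6→0→5 push 2
max flow = 37; residual-reachable set from 9 gives S-side
cut edges (S→T): {(3,5), (6,0), (8,5)} total cap 37

Min-cut arcs: {(3,5), (6,0), (8,5)} (total capacity 37)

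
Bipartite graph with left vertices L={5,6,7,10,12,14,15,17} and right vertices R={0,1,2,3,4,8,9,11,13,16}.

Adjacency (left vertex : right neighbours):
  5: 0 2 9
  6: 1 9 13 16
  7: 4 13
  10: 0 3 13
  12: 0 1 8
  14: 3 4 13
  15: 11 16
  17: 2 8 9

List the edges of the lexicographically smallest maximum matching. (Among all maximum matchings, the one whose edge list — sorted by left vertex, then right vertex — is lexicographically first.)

Lex-smallest maximum matching: {(5,0), (6,1), (7,4), (10,3), (12,8), (14,13), (15,11), (17,2)}

|M| = 8 (so the lex-smallest maximum matching has 8 edges)
process left vertices in ascending order; for each, take the smallest-labelled available neighbour that still permits 8 edges overall, or leave it unmatched if none does
lex-smallest matching: {5-0, 6-1, 7-4, 10-3, 12-8, 14-13, 15-11, 17-2}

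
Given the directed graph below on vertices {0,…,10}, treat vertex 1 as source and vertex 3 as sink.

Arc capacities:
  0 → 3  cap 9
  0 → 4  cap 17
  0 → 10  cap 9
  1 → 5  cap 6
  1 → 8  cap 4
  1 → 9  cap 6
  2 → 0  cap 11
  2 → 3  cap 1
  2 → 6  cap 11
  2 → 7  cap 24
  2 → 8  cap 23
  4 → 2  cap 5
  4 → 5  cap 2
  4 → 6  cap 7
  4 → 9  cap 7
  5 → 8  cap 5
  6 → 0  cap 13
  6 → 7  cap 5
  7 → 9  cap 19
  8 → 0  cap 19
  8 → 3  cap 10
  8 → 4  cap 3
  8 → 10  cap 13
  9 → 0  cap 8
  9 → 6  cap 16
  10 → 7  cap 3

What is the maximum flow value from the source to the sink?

Maximum flow value: 15

augment #1: 1→8→3 bottleneck 4, total now 4
augment #2: 1→5→8→3 bottleneck 5, total now 9
augment #3: 1→9→0→3 bottleneck 6, total now 15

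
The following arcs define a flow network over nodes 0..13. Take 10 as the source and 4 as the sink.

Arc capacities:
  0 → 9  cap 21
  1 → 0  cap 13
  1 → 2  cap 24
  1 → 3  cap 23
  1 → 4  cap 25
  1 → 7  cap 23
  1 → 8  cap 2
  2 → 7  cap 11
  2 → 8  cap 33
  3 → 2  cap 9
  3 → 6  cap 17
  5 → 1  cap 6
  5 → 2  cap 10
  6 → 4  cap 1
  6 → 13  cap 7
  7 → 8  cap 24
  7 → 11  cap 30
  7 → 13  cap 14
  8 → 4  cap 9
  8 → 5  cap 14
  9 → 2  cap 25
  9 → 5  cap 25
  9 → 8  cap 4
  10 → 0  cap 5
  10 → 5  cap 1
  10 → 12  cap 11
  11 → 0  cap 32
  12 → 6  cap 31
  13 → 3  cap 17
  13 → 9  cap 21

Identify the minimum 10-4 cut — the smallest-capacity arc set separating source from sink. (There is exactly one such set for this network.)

augment #1: 10→5→1→4 push 1
augment #2: 10→12→6→4 push 1
augment #3: 10→0→9→8→4 push 4
augment #4: 10→0→9→2→8→4 push 1
augment #5: 10→12→6→13→3→2→8→4 push 4
augment #6: 10→12→6→13→9→5→1→4 push 3
max flow = 14; residual-reachable set from 10 gives S-side
cut edges (S→T): {(6,4), (6,13), (10,0), (10,5)} total cap 14

Min-cut arcs: {(6,4), (6,13), (10,0), (10,5)} (total capacity 14)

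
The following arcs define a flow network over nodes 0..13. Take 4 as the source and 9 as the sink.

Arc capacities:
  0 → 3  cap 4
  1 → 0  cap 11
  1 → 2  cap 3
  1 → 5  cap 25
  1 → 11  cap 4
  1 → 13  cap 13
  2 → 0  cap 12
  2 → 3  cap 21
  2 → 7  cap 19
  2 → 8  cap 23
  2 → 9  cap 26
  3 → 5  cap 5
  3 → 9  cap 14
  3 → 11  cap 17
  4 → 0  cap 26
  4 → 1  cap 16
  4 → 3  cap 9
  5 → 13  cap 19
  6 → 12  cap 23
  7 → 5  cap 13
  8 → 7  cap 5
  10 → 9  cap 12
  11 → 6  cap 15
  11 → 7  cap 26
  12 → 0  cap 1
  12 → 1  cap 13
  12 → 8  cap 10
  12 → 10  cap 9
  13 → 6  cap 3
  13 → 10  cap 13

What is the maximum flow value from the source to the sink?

Maximum flow value: 28

augment #1: 4→3→9 bottleneck 9, total now 9
augment #2: 4→0→3→9 bottleneck 4, total now 13
augment #3: 4→1→2→9 bottleneck 3, total now 16
augment #4: 4→1→13→10→9 bottleneck 12, total now 28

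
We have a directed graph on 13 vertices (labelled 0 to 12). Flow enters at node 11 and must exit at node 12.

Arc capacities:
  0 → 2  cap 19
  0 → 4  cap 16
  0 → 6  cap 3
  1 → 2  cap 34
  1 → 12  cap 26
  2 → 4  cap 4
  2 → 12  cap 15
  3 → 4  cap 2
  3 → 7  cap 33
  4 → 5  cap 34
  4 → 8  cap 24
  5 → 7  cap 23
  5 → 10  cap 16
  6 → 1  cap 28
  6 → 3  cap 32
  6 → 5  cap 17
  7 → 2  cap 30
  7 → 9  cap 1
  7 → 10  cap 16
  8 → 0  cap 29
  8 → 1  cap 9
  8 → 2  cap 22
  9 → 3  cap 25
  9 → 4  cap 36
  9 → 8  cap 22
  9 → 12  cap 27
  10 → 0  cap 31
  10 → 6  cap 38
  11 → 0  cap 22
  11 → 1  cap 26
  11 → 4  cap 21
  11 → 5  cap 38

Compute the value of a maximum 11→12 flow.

Maximum flow value: 42

augment #1: 11→1→12 bottleneck 26, total now 26
augment #2: 11→0→2→12 bottleneck 15, total now 41
augment #3: 11→5→7→9→12 bottleneck 1, total now 42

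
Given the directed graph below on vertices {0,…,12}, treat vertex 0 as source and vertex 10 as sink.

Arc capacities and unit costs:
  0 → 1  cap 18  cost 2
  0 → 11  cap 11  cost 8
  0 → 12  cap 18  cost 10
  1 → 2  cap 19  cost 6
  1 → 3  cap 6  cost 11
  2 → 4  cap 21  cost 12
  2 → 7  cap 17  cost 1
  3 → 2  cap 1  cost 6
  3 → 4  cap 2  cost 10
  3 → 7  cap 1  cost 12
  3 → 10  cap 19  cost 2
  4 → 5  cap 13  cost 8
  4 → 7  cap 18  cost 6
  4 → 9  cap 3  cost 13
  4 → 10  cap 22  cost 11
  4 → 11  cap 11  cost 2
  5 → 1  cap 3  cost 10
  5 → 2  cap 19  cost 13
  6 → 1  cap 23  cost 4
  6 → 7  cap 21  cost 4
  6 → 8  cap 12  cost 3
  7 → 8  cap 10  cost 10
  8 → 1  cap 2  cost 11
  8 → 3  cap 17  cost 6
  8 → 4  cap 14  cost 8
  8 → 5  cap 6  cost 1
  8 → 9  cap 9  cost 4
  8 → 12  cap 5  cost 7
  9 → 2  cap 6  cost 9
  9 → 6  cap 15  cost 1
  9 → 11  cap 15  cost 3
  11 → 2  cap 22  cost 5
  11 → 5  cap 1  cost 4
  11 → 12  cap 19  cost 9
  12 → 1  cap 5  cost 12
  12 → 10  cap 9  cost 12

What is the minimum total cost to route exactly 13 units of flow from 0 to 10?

Minimum cost for 13 units: 244

shortest-cost path #1: 0→1→3→10 push 6 @ unit cost 15 (adds 90)
shortest-cost path #2: 0→12→10 push 7 @ unit cost 22 (adds 154)
total cost = 244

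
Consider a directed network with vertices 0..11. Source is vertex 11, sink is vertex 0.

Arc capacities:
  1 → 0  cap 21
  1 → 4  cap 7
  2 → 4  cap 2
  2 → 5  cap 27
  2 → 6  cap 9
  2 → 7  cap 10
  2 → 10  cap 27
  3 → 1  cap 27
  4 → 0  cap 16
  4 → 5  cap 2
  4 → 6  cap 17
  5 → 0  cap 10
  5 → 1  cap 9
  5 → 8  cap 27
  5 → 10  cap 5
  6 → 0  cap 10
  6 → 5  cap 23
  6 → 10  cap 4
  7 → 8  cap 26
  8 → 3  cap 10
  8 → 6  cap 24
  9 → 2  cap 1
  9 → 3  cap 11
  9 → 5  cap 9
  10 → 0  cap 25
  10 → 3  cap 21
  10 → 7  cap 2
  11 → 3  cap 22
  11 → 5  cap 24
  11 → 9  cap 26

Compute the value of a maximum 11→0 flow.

Maximum flow value: 58

augment #1: 11→5→0 bottleneck 10, total now 10
augment #2: 11→3→1→0 bottleneck 21, total now 31
augment #3: 11→5→10→0 bottleneck 5, total now 36
augment #4: 11→3→1→4→0 bottleneck 1, total now 37
augment #5: 11→5→1→4→0 bottleneck 6, total now 43
augment #6: 11→5→8→6→0 bottleneck 3, total now 46
augment #7: 11→9→2→4→0 bottleneck 1, total now 47
augment #8: 11→9→5→8→6→0 bottleneck 7, total now 54
augment #9: 11→9→5→8→6→10→0 bottleneck 2, total now 56
augment #10: 11→9→3→1→5→8→6→10→0 bottleneck 2, total now 58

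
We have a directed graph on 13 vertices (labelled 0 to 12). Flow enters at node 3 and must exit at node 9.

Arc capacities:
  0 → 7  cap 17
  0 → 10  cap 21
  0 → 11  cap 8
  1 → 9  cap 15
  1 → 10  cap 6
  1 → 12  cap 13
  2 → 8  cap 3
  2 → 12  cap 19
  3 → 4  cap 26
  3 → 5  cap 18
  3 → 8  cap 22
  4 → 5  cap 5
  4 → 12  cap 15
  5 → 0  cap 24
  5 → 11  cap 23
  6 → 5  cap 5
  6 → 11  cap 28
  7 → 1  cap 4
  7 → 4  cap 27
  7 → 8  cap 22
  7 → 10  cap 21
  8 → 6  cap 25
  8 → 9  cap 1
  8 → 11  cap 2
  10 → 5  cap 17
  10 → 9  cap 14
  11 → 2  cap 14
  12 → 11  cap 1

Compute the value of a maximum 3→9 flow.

Maximum flow value: 19

augment #1: 3→8→9 bottleneck 1, total now 1
augment #2: 3→5→0→10→9 bottleneck 14, total now 15
augment #3: 3→5→0→7→1→9 bottleneck 4, total now 19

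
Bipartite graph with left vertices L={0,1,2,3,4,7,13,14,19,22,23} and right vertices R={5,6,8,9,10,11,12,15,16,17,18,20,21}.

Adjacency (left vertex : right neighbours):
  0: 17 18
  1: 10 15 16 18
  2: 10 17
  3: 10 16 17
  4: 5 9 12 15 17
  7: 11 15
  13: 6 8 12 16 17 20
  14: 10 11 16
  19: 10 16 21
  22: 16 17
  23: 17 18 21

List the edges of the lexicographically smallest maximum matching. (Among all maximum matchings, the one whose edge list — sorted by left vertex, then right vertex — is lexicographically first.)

|M| = 9 (so the lex-smallest maximum matching has 9 edges)
process left vertices in ascending order; for each, take the smallest-labelled available neighbour that still permits 9 edges overall, or leave it unmatched if none does
lex-smallest matching: {0-17, 1-10, 3-16, 4-5, 7-15, 13-6, 14-11, 19-21, 23-18}

Lex-smallest maximum matching: {(0,17), (1,10), (3,16), (4,5), (7,15), (13,6), (14,11), (19,21), (23,18)}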